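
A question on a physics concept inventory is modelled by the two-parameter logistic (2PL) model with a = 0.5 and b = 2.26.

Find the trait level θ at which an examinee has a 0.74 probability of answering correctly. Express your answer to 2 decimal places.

P(θ) = 1 / (1 + exp(−a(θ − b)))
logit = ln(0.7400/0.2600) = 1.0460
θ = b + logit/(a) = 2.26 + 1.0460/0.5000 = 4.3519

4.35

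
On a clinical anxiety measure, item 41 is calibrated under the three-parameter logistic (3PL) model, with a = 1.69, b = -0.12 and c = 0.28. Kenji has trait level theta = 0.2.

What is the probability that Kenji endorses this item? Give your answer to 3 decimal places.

P(theta) = c + (1 − c) · 1 / (1 + exp(−a(theta − b)))
Exponent: 1.69 × (0.2 − (-0.12)) = 0.5408
1/(1 + e^{-0.5408}) = 0.6320
P = 0.28 + 0.72 × 0.6320 = 0.7350

0.735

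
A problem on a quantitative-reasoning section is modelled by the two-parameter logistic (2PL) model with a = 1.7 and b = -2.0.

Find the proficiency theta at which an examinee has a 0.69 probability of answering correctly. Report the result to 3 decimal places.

-1.529

P(theta) = 1 / (1 + exp(−a(theta − b)))
logit = ln(0.6900/0.3100) = 0.8001
theta = b + logit/(a) = -2.0 + 0.8001/1.7000 = -1.5293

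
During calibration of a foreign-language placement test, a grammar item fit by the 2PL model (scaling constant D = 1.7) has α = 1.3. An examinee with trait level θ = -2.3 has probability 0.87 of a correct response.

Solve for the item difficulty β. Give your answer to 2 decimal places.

-3.16

P(θ) = 1 / (1 + exp(−D·α(θ − β)))
logit(0.87) = ln(0.87/0.13) = 1.9010
β = θ − logit/(1.7·α) = -2.3 − 1.9010/2.2100 = -3.1602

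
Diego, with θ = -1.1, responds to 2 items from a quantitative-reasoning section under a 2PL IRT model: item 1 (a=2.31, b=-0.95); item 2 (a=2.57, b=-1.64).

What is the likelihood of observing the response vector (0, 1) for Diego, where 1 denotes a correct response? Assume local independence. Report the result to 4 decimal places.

0.4688

P(θ) = 1 / (1 + exp(−a(θ − b)))
P_1 = 1/(1+e^{0.3465}) = 0.4142
P_2 = 1/(1+e^{-1.3878}) = 0.8002
L = (1−P_1) × P_2 = 0.5858 × 0.8002 = 0.46876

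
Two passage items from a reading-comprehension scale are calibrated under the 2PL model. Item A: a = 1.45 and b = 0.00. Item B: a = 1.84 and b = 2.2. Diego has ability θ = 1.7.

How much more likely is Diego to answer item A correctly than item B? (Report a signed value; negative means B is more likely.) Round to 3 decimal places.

P(θ) = 1 / (1 + exp(−a(θ − b)))
P_A = 0.9217
P_B = 0.2850
P_A − P_B = 0.6367

0.637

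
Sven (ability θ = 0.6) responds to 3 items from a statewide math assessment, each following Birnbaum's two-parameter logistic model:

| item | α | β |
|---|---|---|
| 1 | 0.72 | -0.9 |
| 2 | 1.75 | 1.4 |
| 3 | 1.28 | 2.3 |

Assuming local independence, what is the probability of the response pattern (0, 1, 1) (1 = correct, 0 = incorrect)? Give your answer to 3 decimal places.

0.005

P(θ) = 1 / (1 + exp(−α(θ − β)))
P_1 = 1/(1+e^{-1.0800}) = 0.7465
P_2 = 1/(1+e^{1.4000}) = 0.1978
P_3 = 1/(1+e^{2.1760}) = 0.1019
L = (1−P_1) × P_2 × P_3 = 0.2535 × 0.1978 × 0.1019 = 0.00511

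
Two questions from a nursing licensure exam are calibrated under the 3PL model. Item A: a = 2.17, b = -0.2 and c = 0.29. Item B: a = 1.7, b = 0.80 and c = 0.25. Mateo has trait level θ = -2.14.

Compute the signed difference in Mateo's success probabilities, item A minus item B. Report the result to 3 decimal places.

0.045

P(θ) = c + (1 − c) · 1 / (1 + exp(−a(θ − b)))
P_A = 0.3004
P_B = 0.2550
P_A − P_B = 0.0454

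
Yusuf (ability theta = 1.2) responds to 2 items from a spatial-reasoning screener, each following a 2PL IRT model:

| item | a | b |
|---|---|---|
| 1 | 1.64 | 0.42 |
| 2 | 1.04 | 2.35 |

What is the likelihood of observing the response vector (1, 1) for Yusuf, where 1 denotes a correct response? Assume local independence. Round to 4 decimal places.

P(theta) = 1 / (1 + exp(−a(theta − b)))
P_1 = 1/(1+e^{-1.2792}) = 0.7823
P_2 = 1/(1+e^{1.1960}) = 0.2322
L = P_1 × P_2 = 0.7823 × 0.2322 = 0.18164

0.1816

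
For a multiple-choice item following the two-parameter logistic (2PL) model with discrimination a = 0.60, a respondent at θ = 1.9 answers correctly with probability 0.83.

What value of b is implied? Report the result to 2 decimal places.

-0.74

P(θ) = 1 / (1 + exp(−a(θ − b)))
logit(0.83) = ln(0.83/0.17) = 1.5856
b = θ − logit/(a) = 1.9 − 1.5856/0.6000 = -0.7427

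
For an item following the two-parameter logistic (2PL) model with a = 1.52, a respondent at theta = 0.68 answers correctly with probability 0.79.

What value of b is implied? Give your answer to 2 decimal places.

-0.19

P(theta) = 1 / (1 + exp(−a(theta − b)))
logit(0.79) = ln(0.79/0.21) = 1.3249
b = theta − logit/(a) = 0.68 − 1.3249/1.5200 = -0.1917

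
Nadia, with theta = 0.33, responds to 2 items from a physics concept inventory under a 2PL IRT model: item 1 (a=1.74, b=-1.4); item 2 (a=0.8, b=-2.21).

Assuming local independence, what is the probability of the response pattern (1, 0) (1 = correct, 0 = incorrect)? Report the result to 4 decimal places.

P(theta) = 1 / (1 + exp(−a(theta − b)))
P_1 = 1/(1+e^{-3.0102}) = 0.9530
P_2 = 1/(1+e^{-2.0320}) = 0.8841
L = P_1 × (1−P_2) = 0.9530 × 0.1159 = 0.11044

0.1104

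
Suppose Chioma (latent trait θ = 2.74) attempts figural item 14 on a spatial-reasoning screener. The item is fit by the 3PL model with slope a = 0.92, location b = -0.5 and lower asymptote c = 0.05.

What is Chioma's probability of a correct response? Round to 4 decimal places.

P(θ) = c + (1 − c) · 1 / (1 + exp(−a(θ − b)))
Exponent: 0.92 × (2.74 − (-0.5)) = 2.9808
1/(1 + e^{-2.9808}) = 0.9517
P = 0.05 + 0.95 × 0.9517 = 0.9541

0.9541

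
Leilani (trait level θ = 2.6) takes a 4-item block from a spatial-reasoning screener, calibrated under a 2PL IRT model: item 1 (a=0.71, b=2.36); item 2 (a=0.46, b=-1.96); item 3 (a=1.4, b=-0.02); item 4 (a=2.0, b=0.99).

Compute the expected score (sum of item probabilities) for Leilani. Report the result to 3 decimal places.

P(θ) = 1 / (1 + exp(−a(θ − b)))
P_1 = 1/(1+e^{-0.1704}) = 0.5425
P_2 = 1/(1+e^{-2.0976}) = 0.8907
P_3 = 1/(1+e^{-3.6680}) = 0.9751
P_4 = 1/(1+e^{-3.2200}) = 0.9616
E[score] = 0.5425 + 0.8907 + 0.9751 + 0.9616 = 3.3699

3.370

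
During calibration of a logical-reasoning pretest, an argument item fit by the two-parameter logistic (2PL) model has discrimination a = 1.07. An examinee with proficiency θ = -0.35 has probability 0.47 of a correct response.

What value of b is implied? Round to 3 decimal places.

P(θ) = 1 / (1 + exp(−a(θ − b)))
logit(0.47) = ln(0.47/0.53) = -0.1201
b = θ − logit/(a) = -0.35 − (-0.1201)/1.0700 = -0.2377

-0.238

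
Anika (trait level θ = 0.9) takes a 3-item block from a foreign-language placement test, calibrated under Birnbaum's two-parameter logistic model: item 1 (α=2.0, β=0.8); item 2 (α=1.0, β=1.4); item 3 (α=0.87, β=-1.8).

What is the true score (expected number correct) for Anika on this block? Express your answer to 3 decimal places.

P(θ) = 1 / (1 + exp(−α(θ − β)))
P_1 = 1/(1+e^{-0.2000}) = 0.5498
P_2 = 1/(1+e^{0.5000}) = 0.3775
P_3 = 1/(1+e^{-2.3490}) = 0.9129
E[score] = 0.5498 + 0.3775 + 0.9129 = 1.8402

1.840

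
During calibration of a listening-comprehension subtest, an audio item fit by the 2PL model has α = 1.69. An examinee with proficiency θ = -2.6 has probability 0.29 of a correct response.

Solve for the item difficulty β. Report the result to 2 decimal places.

-2.07

P(θ) = 1 / (1 + exp(−α(θ − β)))
logit(0.29) = ln(0.29/0.71) = -0.8954
β = θ − logit/(α) = -2.6 − (-0.8954)/1.6900 = -2.0702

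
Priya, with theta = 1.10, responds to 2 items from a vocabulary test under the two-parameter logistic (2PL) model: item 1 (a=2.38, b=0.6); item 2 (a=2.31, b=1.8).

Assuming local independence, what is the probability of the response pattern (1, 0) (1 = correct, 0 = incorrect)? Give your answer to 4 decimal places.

P(theta) = 1 / (1 + exp(−a(theta − b)))
P_1 = 1/(1+e^{-1.1900}) = 0.7667
P_2 = 1/(1+e^{1.6170}) = 0.1656
L = P_1 × (1−P_2) = 0.7667 × 0.8344 = 0.63975

0.6398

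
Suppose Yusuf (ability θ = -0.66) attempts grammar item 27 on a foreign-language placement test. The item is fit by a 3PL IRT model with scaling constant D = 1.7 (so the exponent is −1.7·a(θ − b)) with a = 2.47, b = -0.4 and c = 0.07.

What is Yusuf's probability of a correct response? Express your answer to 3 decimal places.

0.304

P(θ) = c + (1 − c) · 1 / (1 + exp(−D·a(θ − b)))
Exponent: 1.7 × 2.47 × (-0.66 − (-0.4)) = -1.0917
1/(1 + e^{1.0917}) = 0.2513
P = 0.07 + 0.93 × 0.2513 = 0.3037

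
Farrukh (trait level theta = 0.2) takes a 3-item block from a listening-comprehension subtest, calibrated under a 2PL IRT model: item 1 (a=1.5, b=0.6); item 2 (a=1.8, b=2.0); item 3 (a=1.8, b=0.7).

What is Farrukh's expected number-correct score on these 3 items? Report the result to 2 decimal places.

P(theta) = 1 / (1 + exp(−a(theta − b)))
P_1 = 1/(1+e^{0.6000}) = 0.3543
P_2 = 1/(1+e^{3.2400}) = 0.0377
P_3 = 1/(1+e^{0.9000}) = 0.2891
E[score] = 0.3543 + 0.0377 + 0.2891 = 0.6811

0.68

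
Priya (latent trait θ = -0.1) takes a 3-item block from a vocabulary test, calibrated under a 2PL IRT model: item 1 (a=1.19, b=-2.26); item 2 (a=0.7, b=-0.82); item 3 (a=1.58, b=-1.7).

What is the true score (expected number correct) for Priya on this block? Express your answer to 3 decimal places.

2.478

P(θ) = 1 / (1 + exp(−a(θ − b)))
P_1 = 1/(1+e^{-2.5704}) = 0.9289
P_2 = 1/(1+e^{-0.5040}) = 0.6234
P_3 = 1/(1+e^{-2.5280}) = 0.9261
E[score] = 0.9289 + 0.6234 + 0.9261 = 2.4784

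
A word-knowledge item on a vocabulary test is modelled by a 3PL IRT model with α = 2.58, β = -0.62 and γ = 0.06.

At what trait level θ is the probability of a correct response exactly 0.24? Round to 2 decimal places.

-1.18

P(θ) = γ + (1 − γ) · 1 / (1 + exp(−α(θ − β)))
Remove guessing floor: (0.24 − 0.06)/(1 − 0.06) = 0.1915
logit = ln(0.1915/0.8085) = -1.4404
θ = β + logit/(α) = -0.62 + (-1.4404)/2.5800 = -1.1783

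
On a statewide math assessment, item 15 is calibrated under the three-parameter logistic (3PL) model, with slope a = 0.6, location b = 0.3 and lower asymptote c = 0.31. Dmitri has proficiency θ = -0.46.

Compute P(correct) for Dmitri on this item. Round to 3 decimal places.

P(θ) = c + (1 − c) · 1 / (1 + exp(−a(θ − b)))
Exponent: 0.6 × (-0.46 − 0.3) = -0.4560
1/(1 + e^{0.4560}) = 0.3879
P = 0.31 + 0.69 × 0.3879 = 0.5777

0.578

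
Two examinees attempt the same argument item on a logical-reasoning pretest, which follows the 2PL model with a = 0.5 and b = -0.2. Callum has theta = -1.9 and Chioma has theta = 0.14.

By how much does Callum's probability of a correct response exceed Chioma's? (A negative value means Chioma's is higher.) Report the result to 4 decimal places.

P(theta) = 1 / (1 + exp(−a(theta − b)))
P(Callum) = 0.2994  [exponent -0.8500]
P(Chioma) = 0.5424  [exponent 0.1700]
Difference = 0.2994 − 0.5424 = -0.2430

-0.2430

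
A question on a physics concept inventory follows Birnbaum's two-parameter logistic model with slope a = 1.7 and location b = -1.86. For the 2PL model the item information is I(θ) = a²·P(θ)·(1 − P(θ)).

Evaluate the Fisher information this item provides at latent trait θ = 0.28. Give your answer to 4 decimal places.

P = 1/(1+e^{-3.6380}) = 0.9744
P(1−P) = 0.9744 × 0.0256 = 0.0250
I = a² × P(1−P) = 1.7² × 0.0250 = 0.07217

0.0722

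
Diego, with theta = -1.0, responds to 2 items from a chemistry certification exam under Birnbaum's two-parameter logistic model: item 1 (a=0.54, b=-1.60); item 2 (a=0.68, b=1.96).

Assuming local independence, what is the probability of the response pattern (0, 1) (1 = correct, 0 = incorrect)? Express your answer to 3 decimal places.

0.049

P(theta) = 1 / (1 + exp(−a(theta − b)))
P_1 = 1/(1+e^{-0.3240}) = 0.5803
P_2 = 1/(1+e^{2.0128}) = 0.1179
L = (1−P_1) × P_2 = 0.4197 × 0.1179 = 0.04947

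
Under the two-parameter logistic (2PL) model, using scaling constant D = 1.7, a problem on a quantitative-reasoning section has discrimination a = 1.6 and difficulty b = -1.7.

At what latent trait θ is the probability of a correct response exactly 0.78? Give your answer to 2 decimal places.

P(θ) = 1 / (1 + exp(−D·a(θ − b)))
logit = ln(0.7800/0.2200) = 1.2657
θ = b + logit/(1.7·a) = -1.7 + 1.2657/2.7200 = -1.2347

-1.23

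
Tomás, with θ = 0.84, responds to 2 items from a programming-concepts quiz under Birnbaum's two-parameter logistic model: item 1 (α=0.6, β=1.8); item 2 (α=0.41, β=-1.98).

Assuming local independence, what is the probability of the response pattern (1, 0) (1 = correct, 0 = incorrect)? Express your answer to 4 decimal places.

0.0861

P(θ) = 1 / (1 + exp(−α(θ − β)))
P_1 = 1/(1+e^{0.5760}) = 0.3599
P_2 = 1/(1+e^{-1.1562}) = 0.7606
L = P_1 × (1−P_2) = 0.3599 × 0.2394 = 0.08613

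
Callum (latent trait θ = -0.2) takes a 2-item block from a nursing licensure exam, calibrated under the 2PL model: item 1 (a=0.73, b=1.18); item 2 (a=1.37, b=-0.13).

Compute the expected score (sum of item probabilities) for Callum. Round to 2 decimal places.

P(θ) = 1 / (1 + exp(−a(θ − b)))
P_1 = 1/(1+e^{1.0074}) = 0.2675
P_2 = 1/(1+e^{0.0959}) = 0.4760
E[score] = 0.2675 + 0.4760 = 0.7435

0.74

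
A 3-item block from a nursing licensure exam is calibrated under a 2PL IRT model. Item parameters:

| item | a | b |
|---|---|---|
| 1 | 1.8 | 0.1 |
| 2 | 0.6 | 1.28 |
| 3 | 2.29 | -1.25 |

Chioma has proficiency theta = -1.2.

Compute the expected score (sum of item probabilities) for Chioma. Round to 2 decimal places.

0.80

P(theta) = 1 / (1 + exp(−a(theta − b)))
P_1 = 1/(1+e^{2.3400}) = 0.0879
P_2 = 1/(1+e^{1.4880}) = 0.1842
P_3 = 1/(1+e^{-0.1145}) = 0.5286
E[score] = 0.0879 + 0.1842 + 0.5286 = 0.8007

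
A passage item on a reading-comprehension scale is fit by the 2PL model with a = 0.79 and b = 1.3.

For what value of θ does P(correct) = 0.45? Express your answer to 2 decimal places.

P(θ) = 1 / (1 + exp(−a(θ − b)))
logit = ln(0.4500/0.5500) = -0.2007
θ = b + logit/(a) = 1.3 + (-0.2007)/0.7900 = 1.0460

1.05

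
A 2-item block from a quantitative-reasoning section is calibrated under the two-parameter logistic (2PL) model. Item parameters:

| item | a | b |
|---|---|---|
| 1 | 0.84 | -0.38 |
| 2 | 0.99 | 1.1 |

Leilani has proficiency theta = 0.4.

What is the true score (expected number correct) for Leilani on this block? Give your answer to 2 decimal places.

P(theta) = 1 / (1 + exp(−a(theta − b)))
P_1 = 1/(1+e^{-0.6552}) = 0.6582
P_2 = 1/(1+e^{0.6930}) = 0.3334
E[score] = 0.6582 + 0.3334 = 0.9915

0.99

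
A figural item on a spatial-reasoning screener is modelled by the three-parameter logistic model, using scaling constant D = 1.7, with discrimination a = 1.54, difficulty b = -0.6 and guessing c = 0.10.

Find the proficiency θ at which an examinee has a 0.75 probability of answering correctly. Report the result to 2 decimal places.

-0.24

P(θ) = c + (1 − c) · 1 / (1 + exp(−D·a(θ − b)))
Remove guessing floor: (0.75 − 0.10)/(1 − 0.10) = 0.7222
logit = ln(0.7222/0.2778) = 0.9555
θ = b + logit/(1.7·a) = -0.6 + 0.9555/2.6180 = -0.2350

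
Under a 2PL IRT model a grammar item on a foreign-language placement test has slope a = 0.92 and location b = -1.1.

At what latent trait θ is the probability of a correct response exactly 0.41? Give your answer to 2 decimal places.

-1.50

P(θ) = 1 / (1 + exp(−a(θ − b)))
logit = ln(0.4100/0.5900) = -0.3640
θ = b + logit/(a) = -1.1 + (-0.3640)/0.9200 = -1.4956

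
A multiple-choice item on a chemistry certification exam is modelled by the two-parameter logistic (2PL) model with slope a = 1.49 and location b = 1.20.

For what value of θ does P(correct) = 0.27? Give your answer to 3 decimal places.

0.532

P(θ) = 1 / (1 + exp(−a(θ − b)))
logit = ln(0.2700/0.7300) = -0.9946
θ = b + logit/(a) = 1.20 + (-0.9946)/1.4900 = 0.5325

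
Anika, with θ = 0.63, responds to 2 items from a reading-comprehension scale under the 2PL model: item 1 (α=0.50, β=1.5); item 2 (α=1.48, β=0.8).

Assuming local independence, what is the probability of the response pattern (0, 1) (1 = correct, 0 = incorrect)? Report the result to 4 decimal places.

0.2655

P(θ) = 1 / (1 + exp(−α(θ − β)))
P_1 = 1/(1+e^{0.4350}) = 0.3929
P_2 = 1/(1+e^{0.2516}) = 0.4374
L = (1−P_1) × P_2 = 0.6071 × 0.4374 = 0.26555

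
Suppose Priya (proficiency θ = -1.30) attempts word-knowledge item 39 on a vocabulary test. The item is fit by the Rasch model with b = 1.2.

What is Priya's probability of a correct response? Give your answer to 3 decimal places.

0.076

P(θ) = 1 / (1 + exp(−(θ − b)))
Exponent: (-1.30 − 1.2) = -2.5000
1/(1 + e^{2.5000}) = 0.0759
P = 0.0759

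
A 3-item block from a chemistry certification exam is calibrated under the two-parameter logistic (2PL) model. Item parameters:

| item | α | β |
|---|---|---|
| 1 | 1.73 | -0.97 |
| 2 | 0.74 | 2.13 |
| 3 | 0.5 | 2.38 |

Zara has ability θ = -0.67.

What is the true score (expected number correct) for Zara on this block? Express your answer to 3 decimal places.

P(θ) = 1 / (1 + exp(−α(θ − β)))
P_1 = 1/(1+e^{-0.5190}) = 0.6269
P_2 = 1/(1+e^{2.0720}) = 0.1118
P_3 = 1/(1+e^{1.5250}) = 0.1787
E[score] = 0.6269 + 0.1118 + 0.1787 = 0.9175

0.917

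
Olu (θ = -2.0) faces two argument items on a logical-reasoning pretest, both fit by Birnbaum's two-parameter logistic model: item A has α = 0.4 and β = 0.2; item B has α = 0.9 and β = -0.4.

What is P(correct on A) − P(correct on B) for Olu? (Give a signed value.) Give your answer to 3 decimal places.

P(θ) = 1 / (1 + exp(−α(θ − β)))
P_A = 0.2932
P_B = 0.1915
P_A − P_B = 0.1016

0.102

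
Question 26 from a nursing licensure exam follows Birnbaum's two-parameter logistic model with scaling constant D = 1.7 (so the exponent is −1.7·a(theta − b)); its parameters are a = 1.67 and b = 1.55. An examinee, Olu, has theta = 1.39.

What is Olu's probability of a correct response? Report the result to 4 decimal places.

0.3884

P(theta) = 1 / (1 + exp(−D·a(theta − b)))
Exponent: 1.7 × 1.67 × (1.39 − 1.55) = -0.4542
1/(1 + e^{0.4542}) = 0.3884
P = 0.3884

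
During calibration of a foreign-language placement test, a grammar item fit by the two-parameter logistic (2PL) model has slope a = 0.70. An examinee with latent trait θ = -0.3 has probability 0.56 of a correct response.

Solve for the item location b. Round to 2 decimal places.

-0.64

P(θ) = 1 / (1 + exp(−a(θ − b)))
logit(0.56) = ln(0.56/0.44) = 0.2412
b = θ − logit/(a) = -0.3 − 0.2412/0.7000 = -0.6445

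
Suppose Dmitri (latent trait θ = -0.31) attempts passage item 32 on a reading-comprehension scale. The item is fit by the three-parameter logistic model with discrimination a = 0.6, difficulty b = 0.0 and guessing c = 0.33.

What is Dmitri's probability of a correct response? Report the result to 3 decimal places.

P(θ) = c + (1 − c) · 1 / (1 + exp(−a(θ − b)))
Exponent: 0.6 × (-0.31 − 0.0) = -0.1860
1/(1 + e^{0.1860}) = 0.4536
P = 0.33 + 0.67 × 0.4536 = 0.6339

0.634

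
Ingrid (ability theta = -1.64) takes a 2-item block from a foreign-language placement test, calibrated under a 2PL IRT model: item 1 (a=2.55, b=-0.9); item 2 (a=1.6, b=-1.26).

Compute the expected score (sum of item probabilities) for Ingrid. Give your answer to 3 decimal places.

P(theta) = 1 / (1 + exp(−a(theta − b)))
P_1 = 1/(1+e^{1.8870}) = 0.1316
P_2 = 1/(1+e^{0.6080}) = 0.3525
E[score] = 0.1316 + 0.3525 = 0.4841

0.484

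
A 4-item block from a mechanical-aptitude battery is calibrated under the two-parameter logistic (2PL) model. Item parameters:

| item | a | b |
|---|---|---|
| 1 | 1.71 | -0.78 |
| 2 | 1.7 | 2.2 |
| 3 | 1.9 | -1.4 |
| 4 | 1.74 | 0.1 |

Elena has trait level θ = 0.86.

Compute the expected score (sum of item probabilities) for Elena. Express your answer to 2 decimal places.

P(θ) = 1 / (1 + exp(−a(θ − b)))
P_1 = 1/(1+e^{-2.8044}) = 0.9429
P_2 = 1/(1+e^{2.2780}) = 0.0930
P_3 = 1/(1+e^{-4.2940}) = 0.9865
P_4 = 1/(1+e^{-1.3224}) = 0.7896
E[score] = 0.9429 + 0.0930 + 0.9865 + 0.7896 = 2.8120

2.81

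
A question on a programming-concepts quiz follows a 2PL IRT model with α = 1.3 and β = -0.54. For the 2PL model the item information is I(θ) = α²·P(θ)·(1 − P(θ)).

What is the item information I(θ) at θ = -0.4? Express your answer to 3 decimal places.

0.419

P = 1/(1+e^{-0.1820}) = 0.5454
P(1−P) = 0.5454 × 0.4546 = 0.2479
I = α² × P(1−P) = 1.3² × 0.2479 = 0.41902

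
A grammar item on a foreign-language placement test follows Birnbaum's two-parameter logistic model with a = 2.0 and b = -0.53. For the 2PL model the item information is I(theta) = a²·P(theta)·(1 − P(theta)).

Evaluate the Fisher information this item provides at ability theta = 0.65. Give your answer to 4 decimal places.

P = 1/(1+e^{-2.3600}) = 0.9137
P(1−P) = 0.9137 × 0.0863 = 0.0788
I = a² × P(1−P) = 2.0² × 0.0788 = 0.31532

0.3153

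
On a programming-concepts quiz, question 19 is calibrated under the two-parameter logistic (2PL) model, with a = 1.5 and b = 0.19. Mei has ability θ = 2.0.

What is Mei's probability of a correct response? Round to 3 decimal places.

P(θ) = 1 / (1 + exp(−a(θ − b)))
Exponent: 1.5 × (2.0 − 0.19) = 2.7150
1/(1 + e^{-2.7150}) = 0.9379

0.938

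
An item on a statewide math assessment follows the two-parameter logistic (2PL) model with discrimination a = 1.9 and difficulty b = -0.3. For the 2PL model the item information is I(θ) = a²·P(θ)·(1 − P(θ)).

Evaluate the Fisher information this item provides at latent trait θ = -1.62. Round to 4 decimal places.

0.2514

P = 1/(1+e^{2.5080}) = 0.0753
P(1−P) = 0.0753 × 0.9247 = 0.0696
I = a² × P(1−P) = 1.9² × 0.0696 = 0.25136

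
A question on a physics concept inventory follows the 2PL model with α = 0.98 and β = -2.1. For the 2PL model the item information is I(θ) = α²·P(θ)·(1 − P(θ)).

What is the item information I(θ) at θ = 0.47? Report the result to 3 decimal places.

0.066

P = 1/(1+e^{-2.5186}) = 0.9254
P(1−P) = 0.9254 × 0.0746 = 0.0690
I = α² × P(1−P) = 0.98² × 0.0690 = 0.06627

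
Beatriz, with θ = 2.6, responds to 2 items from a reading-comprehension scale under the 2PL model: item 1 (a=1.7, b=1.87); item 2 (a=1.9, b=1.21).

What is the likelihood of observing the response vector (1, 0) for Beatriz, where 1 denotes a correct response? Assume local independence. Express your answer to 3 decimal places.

P(θ) = 1 / (1 + exp(−a(θ − b)))
P_1 = 1/(1+e^{-1.2410}) = 0.7757
P_2 = 1/(1+e^{-2.6410}) = 0.9335
L = P_1 × (1−P_2) = 0.7757 × 0.0665 = 0.05162

0.052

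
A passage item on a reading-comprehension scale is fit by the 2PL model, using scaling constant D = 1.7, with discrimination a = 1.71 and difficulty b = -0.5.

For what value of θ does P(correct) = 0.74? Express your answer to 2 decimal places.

-0.14

P(θ) = 1 / (1 + exp(−D·a(θ − b)))
logit = ln(0.7400/0.2600) = 1.0460
θ = b + logit/(1.7·a) = -0.5 + 1.0460/2.9070 = -0.1402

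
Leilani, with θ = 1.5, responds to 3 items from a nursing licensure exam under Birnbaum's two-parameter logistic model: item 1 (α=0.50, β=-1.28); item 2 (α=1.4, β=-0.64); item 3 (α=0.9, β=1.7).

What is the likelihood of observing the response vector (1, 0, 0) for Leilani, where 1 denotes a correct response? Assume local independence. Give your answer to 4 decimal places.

0.0208

P(θ) = 1 / (1 + exp(−α(θ − β)))
P_1 = 1/(1+e^{-1.3900}) = 0.8006
P_2 = 1/(1+e^{-2.9960}) = 0.9524
P_3 = 1/(1+e^{0.1800}) = 0.4551
L = P_1 × (1−P_2) × (1−P_3) = 0.8006 × 0.0476 × 0.5449 = 0.02077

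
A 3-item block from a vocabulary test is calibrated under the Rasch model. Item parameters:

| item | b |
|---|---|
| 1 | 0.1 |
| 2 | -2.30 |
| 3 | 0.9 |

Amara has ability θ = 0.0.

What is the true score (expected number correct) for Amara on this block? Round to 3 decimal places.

P(θ) = 1 / (1 + exp(−(θ − b)))
P_1 = 1/(1+e^{0.1000}) = 0.4750
P_2 = 1/(1+e^{-2.3000}) = 0.9089
P_3 = 1/(1+e^{0.9000}) = 0.2891
E[score] = 0.4750 + 0.9089 + 0.2891 = 1.6729

1.673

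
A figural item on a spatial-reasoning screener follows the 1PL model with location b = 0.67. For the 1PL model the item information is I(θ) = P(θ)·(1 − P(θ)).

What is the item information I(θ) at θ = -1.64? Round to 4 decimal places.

0.0821

P = 1/(1+e^{2.3100}) = 0.0903
P(1−P) = 0.0903 × 0.9097 = 0.0821
I = P(1−P) = 0.08214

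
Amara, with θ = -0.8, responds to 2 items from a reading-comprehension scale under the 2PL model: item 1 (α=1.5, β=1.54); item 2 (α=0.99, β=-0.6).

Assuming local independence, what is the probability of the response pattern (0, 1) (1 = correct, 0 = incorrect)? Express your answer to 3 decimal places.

0.438

P(θ) = 1 / (1 + exp(−α(θ − β)))
P_1 = 1/(1+e^{3.5100}) = 0.0290
P_2 = 1/(1+e^{0.1980}) = 0.4507
L = (1−P_1) × P_2 = 0.9710 × 0.4507 = 0.43758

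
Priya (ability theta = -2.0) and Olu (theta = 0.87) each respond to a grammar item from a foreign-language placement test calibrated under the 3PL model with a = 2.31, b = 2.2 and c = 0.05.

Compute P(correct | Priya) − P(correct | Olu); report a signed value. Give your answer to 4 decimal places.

-0.0420

P(theta) = c + (1 − c) · 1 / (1 + exp(−a(theta − b)))
P(Priya) = 0.0501  [exponent -9.7020]
P(Olu) = 0.0921  [exponent -3.0723]
Difference = 0.0501 − 0.0921 = -0.0420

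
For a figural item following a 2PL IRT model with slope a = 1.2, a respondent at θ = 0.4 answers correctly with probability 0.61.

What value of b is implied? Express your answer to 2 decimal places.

P(θ) = 1 / (1 + exp(−a(θ − b)))
logit(0.61) = ln(0.61/0.39) = 0.4473
b = θ − logit/(a) = 0.4 − 0.4473/1.2000 = 0.0272

0.03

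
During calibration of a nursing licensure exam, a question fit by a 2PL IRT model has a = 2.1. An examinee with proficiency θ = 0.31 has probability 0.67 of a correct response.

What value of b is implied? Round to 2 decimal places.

-0.03

P(θ) = 1 / (1 + exp(−a(θ − b)))
logit(0.67) = ln(0.67/0.33) = 0.7082
b = θ − logit/(a) = 0.31 − 0.7082/2.1000 = -0.0272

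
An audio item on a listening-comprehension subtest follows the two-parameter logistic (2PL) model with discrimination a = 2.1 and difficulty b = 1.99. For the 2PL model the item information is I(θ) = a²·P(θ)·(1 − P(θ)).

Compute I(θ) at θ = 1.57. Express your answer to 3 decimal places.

P = 1/(1+e^{0.8820}) = 0.2928
P(1−P) = 0.2928 × 0.7072 = 0.2071
I = a² × P(1−P) = 2.1² × 0.2071 = 0.91310

0.913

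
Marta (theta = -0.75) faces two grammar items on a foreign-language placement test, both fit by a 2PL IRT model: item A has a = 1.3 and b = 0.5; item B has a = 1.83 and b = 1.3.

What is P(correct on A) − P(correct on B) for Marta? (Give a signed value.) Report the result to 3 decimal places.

0.142

P(theta) = 1 / (1 + exp(−a(theta − b)))
P_A = 0.1645
P_B = 0.0229
P_A − P_B = 0.1416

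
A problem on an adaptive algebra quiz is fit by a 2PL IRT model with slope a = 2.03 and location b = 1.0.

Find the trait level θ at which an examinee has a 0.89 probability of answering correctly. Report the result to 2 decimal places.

P(θ) = 1 / (1 + exp(−a(θ − b)))
logit = ln(0.8900/0.1100) = 2.0907
θ = b + logit/(a) = 1.0 + 2.0907/2.0300 = 2.0299

2.03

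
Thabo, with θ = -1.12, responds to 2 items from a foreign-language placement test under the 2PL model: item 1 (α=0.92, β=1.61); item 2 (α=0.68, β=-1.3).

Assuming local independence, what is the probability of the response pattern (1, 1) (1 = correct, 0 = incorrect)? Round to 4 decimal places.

P(θ) = 1 / (1 + exp(−α(θ − β)))
P_1 = 1/(1+e^{2.5116}) = 0.0750
P_2 = 1/(1+e^{-0.1224}) = 0.5306
L = P_1 × P_2 = 0.0750 × 0.5306 = 0.03982

0.0398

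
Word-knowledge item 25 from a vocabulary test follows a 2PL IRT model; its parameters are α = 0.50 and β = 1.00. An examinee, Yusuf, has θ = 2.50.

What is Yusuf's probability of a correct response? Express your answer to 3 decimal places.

0.679

P(θ) = 1 / (1 + exp(−α(θ − β)))
Exponent: 0.50 × (2.50 − 1.00) = 0.7500
1/(1 + e^{-0.7500}) = 0.6792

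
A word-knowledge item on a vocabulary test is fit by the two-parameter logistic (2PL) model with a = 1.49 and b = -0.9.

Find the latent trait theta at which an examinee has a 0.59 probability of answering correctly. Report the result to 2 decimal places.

-0.66

P(theta) = 1 / (1 + exp(−a(theta − b)))
logit = ln(0.5900/0.4100) = 0.3640
theta = b + logit/(a) = -0.9 + 0.3640/1.4900 = -0.6557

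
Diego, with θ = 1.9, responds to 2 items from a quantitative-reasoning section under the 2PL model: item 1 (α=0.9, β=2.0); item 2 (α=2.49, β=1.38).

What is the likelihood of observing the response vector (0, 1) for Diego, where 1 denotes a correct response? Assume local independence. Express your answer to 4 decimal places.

P(θ) = 1 / (1 + exp(−α(θ − β)))
P_1 = 1/(1+e^{0.0900}) = 0.4775
P_2 = 1/(1+e^{-1.2948}) = 0.7850
L = (1−P_1) × P_2 = 0.5225 × 0.7850 = 0.41013

0.4101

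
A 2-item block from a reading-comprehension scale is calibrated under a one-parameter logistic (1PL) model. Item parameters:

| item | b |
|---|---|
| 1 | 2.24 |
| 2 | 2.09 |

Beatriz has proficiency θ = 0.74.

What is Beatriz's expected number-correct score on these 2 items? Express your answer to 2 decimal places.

0.39

P(θ) = 1 / (1 + exp(−(θ − b)))
P_1 = 1/(1+e^{1.5000}) = 0.1824
P_2 = 1/(1+e^{1.3500}) = 0.2059
E[score] = 0.1824 + 0.2059 = 0.3883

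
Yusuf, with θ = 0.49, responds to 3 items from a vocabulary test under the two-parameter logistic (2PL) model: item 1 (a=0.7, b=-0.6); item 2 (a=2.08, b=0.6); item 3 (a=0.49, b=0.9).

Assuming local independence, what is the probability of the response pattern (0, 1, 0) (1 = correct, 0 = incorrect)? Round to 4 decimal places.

0.0775

P(θ) = 1 / (1 + exp(−a(θ − b)))
P_1 = 1/(1+e^{-0.7630}) = 0.6820
P_2 = 1/(1+e^{0.2288}) = 0.4430
P_3 = 1/(1+e^{0.2009}) = 0.4499
L = (1−P_1) × P_2 × (1−P_3) = 0.3180 × 0.4430 × 0.5501 = 0.07750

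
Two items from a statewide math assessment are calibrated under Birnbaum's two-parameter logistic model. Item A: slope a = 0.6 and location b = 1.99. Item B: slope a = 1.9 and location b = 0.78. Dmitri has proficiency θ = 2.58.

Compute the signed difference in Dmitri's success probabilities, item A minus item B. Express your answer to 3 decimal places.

P(θ) = 1 / (1 + exp(−a(θ − b)))
P_A = 0.5876
P_B = 0.9683
P_A − P_B = -0.3807

-0.381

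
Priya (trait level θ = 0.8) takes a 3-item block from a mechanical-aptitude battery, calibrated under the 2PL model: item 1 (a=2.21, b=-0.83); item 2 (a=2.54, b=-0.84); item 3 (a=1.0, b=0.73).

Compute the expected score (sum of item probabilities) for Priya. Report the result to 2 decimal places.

2.48

P(θ) = 1 / (1 + exp(−a(θ − b)))
P_1 = 1/(1+e^{-3.6023}) = 0.9735
P_2 = 1/(1+e^{-4.1656}) = 0.9847
P_3 = 1/(1+e^{-0.0700}) = 0.5175
E[score] = 0.9735 + 0.9847 + 0.5175 = 2.4757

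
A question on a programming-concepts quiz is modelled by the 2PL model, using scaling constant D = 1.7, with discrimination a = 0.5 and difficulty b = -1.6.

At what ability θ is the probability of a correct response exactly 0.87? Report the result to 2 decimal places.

0.64

P(θ) = 1 / (1 + exp(−D·a(θ − b)))
logit = ln(0.8700/0.1300) = 1.9010
θ = b + logit/(1.7·a) = -1.6 + 1.9010/0.8500 = 0.6364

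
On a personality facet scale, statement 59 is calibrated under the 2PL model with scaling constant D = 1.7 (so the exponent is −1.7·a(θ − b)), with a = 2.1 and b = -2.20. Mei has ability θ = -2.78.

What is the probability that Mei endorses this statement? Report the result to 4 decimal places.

0.1120

P(θ) = 1 / (1 + exp(−D·a(θ − b)))
Exponent: 1.7 × 2.1 × (-2.78 − (-2.20)) = -2.0706
1/(1 + e^{2.0706}) = 0.1120
P = 0.1120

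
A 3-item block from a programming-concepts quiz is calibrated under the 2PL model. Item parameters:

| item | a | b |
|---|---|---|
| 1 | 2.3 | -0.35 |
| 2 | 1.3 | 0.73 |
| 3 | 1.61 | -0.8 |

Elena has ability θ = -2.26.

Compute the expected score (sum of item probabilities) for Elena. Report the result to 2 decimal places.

0.12

P(θ) = 1 / (1 + exp(−a(θ − b)))
P_1 = 1/(1+e^{4.3930}) = 0.0122
P_2 = 1/(1+e^{3.8870}) = 0.0201
P_3 = 1/(1+e^{2.3506}) = 0.0870
E[score] = 0.0122 + 0.0201 + 0.0870 = 0.1193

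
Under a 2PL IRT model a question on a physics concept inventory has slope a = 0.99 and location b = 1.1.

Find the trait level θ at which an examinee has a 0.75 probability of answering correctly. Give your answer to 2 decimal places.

2.21

P(θ) = 1 / (1 + exp(−a(θ − b)))
logit = ln(0.7500/0.2500) = 1.0986
θ = b + logit/(a) = 1.1 + 1.0986/0.9900 = 2.2097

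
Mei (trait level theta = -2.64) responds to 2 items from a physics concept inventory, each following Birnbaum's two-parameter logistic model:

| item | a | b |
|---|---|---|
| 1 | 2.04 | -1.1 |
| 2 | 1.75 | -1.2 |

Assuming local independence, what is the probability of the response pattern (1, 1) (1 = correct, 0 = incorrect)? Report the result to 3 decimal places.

P(theta) = 1 / (1 + exp(−a(theta − b)))
P_1 = 1/(1+e^{3.1416}) = 0.0414
P_2 = 1/(1+e^{2.5200}) = 0.0745
L = P_1 × P_2 = 0.0414 × 0.0745 = 0.00308

0.003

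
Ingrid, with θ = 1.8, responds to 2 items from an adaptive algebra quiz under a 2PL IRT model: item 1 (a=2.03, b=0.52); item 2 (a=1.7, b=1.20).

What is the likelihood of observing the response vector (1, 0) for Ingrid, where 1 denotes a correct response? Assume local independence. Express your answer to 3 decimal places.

P(θ) = 1 / (1 + exp(−a(θ − b)))
P_1 = 1/(1+e^{-2.5984}) = 0.9308
P_2 = 1/(1+e^{-1.0200}) = 0.7350
L = P_1 × (1−P_2) = 0.9308 × 0.2650 = 0.24668

0.247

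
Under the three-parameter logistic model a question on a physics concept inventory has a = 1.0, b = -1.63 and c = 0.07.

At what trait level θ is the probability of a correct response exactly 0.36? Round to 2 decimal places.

-2.42

P(θ) = c + (1 − c) · 1 / (1 + exp(−a(θ − b)))
Remove guessing floor: (0.36 − 0.07)/(1 − 0.07) = 0.3118
logit = ln(0.3118/0.6882) = -0.7916
θ = b + logit/(a) = -1.63 + (-0.7916)/1.0000 = -2.4216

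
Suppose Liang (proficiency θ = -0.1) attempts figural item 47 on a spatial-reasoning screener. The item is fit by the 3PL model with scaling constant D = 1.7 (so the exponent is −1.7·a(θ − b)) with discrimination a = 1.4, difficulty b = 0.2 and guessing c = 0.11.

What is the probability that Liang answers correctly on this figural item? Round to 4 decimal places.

P(θ) = c + (1 − c) · 1 / (1 + exp(−D·a(θ − b)))
Exponent: 1.7 × 1.4 × (-0.1 − 0.2) = -0.7140
1/(1 + e^{0.7140}) = 0.3287
P = 0.11 + 0.89 × 0.3287 = 0.4026

0.4026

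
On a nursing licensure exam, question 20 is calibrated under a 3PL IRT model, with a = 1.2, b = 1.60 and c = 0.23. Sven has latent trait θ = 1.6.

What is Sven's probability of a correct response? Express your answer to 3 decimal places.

0.615

P(θ) = c + (1 − c) · 1 / (1 + exp(−a(θ − b)))
Exponent: 1.2 × (1.6 − 1.60) = 0.0000
1/(1 + e^{0.0000}) = 0.5000
P = 0.23 + 0.77 × 0.5000 = 0.6150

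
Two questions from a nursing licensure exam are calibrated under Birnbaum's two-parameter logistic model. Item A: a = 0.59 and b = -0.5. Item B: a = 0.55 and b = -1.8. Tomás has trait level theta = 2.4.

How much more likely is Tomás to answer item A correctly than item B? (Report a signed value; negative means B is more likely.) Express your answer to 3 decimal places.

P(theta) = 1 / (1 + exp(−a(theta − b)))
P_A = 0.8470
P_B = 0.9097
P_A − P_B = -0.0627

-0.063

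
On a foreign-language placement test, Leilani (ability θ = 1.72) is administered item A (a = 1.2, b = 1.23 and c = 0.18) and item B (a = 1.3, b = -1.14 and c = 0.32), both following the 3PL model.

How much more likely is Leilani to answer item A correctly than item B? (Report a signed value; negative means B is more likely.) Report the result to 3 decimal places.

-0.277

P(θ) = c + (1 − c) · 1 / (1 + exp(−a(θ − b)))
P_A = 0.7072
P_B = 0.9839
P_A − P_B = -0.2767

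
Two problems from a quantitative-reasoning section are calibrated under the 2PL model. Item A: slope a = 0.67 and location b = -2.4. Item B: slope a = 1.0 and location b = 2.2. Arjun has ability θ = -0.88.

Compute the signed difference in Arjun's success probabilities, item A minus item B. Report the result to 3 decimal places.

P(θ) = 1 / (1 + exp(−a(θ − b)))
P_A = 0.7347
P_B = 0.0439
P_A − P_B = 0.6907

0.691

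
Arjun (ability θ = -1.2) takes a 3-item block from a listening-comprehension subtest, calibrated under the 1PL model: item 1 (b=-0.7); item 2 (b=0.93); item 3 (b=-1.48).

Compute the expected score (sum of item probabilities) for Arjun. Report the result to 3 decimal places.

P(θ) = 1 / (1 + exp(−(θ − b)))
P_1 = 1/(1+e^{0.5000}) = 0.3775
P_2 = 1/(1+e^{2.1300}) = 0.1062
P_3 = 1/(1+e^{-0.2800}) = 0.5695
E[score] = 0.3775 + 0.1062 + 0.5695 = 1.0533

1.053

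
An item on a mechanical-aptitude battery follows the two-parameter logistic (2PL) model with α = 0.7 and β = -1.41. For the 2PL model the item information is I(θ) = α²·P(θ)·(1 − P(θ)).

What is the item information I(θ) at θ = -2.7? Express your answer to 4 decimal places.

P = 1/(1+e^{0.9030}) = 0.2884
P(1−P) = 0.2884 × 0.7116 = 0.2052
I = α² × P(1−P) = 0.7² × 0.2052 = 0.10057

0.1006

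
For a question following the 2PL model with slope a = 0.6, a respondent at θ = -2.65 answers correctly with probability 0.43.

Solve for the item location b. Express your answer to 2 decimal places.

P(θ) = 1 / (1 + exp(−a(θ − b)))
logit(0.43) = ln(0.43/0.57) = -0.2819
b = θ − logit/(a) = -2.65 − (-0.2819)/0.6000 = -2.1802

-2.18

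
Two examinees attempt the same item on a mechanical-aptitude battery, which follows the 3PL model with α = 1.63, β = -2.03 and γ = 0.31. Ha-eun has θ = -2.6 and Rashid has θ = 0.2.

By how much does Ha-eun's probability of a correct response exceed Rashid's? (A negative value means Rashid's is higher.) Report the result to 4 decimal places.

-0.4769

P(θ) = γ + (1 − γ) · 1 / (1 + exp(−α(θ − β)))
P(Ha-eun) = 0.5053  [exponent -0.9291]
P(Rashid) = 0.9823  [exponent 3.6349]
Difference = 0.5053 − 0.9823 = -0.4769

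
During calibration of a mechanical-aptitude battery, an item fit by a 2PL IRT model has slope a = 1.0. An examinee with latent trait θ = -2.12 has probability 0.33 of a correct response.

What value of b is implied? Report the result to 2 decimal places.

-1.41

P(θ) = 1 / (1 + exp(−a(θ − b)))
logit(0.33) = ln(0.33/0.67) = -0.7082
b = θ − logit/(a) = -2.12 − (-0.7082)/1.0000 = -1.4118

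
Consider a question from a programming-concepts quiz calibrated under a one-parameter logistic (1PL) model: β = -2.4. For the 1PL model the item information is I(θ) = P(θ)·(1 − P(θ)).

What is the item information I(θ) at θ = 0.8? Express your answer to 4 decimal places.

P = 1/(1+e^{-3.2000}) = 0.9608
P(1−P) = 0.9608 × 0.0392 = 0.0376
I = P(1−P) = 0.03763

0.0376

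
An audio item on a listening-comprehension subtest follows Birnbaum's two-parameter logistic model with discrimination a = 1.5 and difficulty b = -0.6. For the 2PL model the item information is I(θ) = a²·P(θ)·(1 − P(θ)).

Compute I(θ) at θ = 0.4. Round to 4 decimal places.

0.3356

P = 1/(1+e^{-1.5000}) = 0.8176
P(1−P) = 0.8176 × 0.1824 = 0.1491
I = a² × P(1−P) = 1.5² × 0.1491 = 0.33558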